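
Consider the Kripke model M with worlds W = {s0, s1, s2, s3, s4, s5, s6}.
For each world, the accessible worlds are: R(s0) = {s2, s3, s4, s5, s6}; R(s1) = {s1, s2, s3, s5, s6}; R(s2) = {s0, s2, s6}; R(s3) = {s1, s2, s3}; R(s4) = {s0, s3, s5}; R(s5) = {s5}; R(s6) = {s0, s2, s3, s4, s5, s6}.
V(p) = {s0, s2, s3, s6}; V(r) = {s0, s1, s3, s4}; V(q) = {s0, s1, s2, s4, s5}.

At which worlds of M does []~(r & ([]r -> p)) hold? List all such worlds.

Let φ = []~(r & ([]r -> p)). Evaluate φ at each world:
  s0 (successors {s2, s3, s4, s5, s6}): φ is false.
  s1 (successors {s1, s2, s3, s5, s6}): φ is false.
  s2 (successors {s0, s2, s6}): φ is false.
  s3 (successors {s1, s2, s3}): φ is false.
  s4 (successors {s0, s3, s5}): φ is false.
  s5 (successors {s5}): φ is true.
  s6 (successors {s0, s2, s3, s4, s5, s6}): φ is false.
For instance, at s4:
  At s4: []~(r & ([]r -> p)) requires ~(r & ([]r -> p)) at every successor {s0, s3, s5}.
    ~(r & ([]r -> p)) fails at s0, so []~(r & ([]r -> p)) is false at s4.
      At s0: r & ([]r -> p) is true, so ~(r & ([]r -> p)) is false.
Satisfying worlds: {s5}

s5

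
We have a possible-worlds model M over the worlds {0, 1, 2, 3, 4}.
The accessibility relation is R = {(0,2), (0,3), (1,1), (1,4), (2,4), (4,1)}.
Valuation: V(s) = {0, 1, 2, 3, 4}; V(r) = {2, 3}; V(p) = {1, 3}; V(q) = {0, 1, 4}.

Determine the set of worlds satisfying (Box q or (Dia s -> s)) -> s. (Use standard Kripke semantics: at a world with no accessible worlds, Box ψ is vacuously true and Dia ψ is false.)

0, 1, 2, 3, 4

Let φ = (Box q or (Dia s -> s)) -> s. Evaluate φ at each world:
  0 (successors {2, 3}): φ is true.
  1 (successors {1, 4}): φ is true.
  2 (successors {4}): φ is true.
  3 (successors ∅): φ is true.
  4 (successors {1}): φ is true.
For instance, at 4:
  At 4: Box q or (Dia s -> s) is true, s is true, so (Box q or (Dia s -> s)) -> s is true.
    At 4: Box q is true, Dia s -> s is true, so Box q or (Dia s -> s) is true.
      At 4: Box q requires q at every successor {1}.
        At 1: q is true.
      So Box q is true at 4.
      At 4: Dia s is true, s is true, so Dia s -> s is true.
Satisfying worlds: {0, 1, 2, 3, 4}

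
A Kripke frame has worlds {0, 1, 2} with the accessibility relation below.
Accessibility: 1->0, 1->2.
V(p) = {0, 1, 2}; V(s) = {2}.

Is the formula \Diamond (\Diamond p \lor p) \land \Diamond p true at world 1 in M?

Yes

At 1: \Diamond (\Diamond p \lor p) is true, \Diamond p is true, so \Diamond (\Diamond p \lor p) \land \Diamond p is true.
  At 1: \Diamond (\Diamond p \lor p) requires \Diamond p \lor p at some successor in {0, 2}.
    \Diamond p \lor p holds at 0, so \Diamond (\Diamond p \lor p) is true at 1.
      At 0: \Diamond p is false, p is true, so \Diamond p \lor p is true.
  At 1: \Diamond p requires p at some successor in {0, 2}.
    p holds at 0, so \Diamond p is true at 1.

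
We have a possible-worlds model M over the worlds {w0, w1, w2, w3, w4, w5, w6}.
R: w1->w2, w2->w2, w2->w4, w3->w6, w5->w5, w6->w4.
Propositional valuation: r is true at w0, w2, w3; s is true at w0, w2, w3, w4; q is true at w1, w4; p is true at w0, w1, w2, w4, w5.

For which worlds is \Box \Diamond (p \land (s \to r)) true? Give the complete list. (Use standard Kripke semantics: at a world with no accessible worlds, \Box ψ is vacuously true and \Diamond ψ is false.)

Let φ = \Box \Diamond (p \land (s \to r)). Evaluate φ at each world:
  w0 (successors ∅): φ is true.
  w1 (successors {w2}): φ is true.
  w2 (successors {w2, w4}): φ is false.
  w3 (successors {w6}): φ is false.
  w4 (successors ∅): φ is true.
  w5 (successors {w5}): φ is true.
  w6 (successors {w4}): φ is false.
For instance, at w6:
  At w6: \Box \Diamond (p \land (s \to r)) requires \Diamond (p \land (s \to r)) at every successor {w4}.
    \Diamond (p \land (s \to r)) fails at w4, so \Box \Diamond (p \land (s \to r)) is false at w6.
      At w4: no accessible worlds, so \Diamond (p \land (s \to r)) is false.
Satisfying worlds: {w0, w1, w4, w5}

w0, w1, w4, w5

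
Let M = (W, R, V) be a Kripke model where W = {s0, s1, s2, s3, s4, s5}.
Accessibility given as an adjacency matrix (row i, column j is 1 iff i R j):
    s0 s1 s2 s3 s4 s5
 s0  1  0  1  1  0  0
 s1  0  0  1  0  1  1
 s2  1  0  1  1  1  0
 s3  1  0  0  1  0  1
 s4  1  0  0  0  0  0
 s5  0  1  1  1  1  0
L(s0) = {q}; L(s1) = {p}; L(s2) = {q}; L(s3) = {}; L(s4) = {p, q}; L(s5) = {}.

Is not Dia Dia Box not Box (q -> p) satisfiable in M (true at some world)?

No

Let φ = not Dia Dia Box not Box (q -> p). Evaluate φ at each world:
  s0 (successors {s0, s2, s3}): φ is false.
  s1 (successors {s2, s4, s5}): φ is false.
  s2 (successors {s0, s2, s3, s4}): φ is false.
  s3 (successors {s0, s3, s5}): φ is false.
  s4 (successors {s0}): φ is false.
  s5 (successors {s1, s2, s3, s4}): φ is false.
For instance, at s2:
  At s2: Dia Dia Box not Box (q -> p) is true, so not Dia Dia Box not Box (q -> p) is false.
    At s2: Dia Dia Box not Box (q -> p) requires Dia Box not Box (q -> p) at some successor in {s0, s2, s3, s4}.
      Dia Box not Box (q -> p) holds at s0, so Dia Dia Box not Box (q -> p) is true at s2.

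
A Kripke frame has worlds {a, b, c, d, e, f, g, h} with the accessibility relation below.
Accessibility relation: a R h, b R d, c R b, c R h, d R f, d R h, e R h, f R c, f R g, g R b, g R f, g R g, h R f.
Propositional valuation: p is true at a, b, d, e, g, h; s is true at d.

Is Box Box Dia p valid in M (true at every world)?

No

Let φ = Box Box Dia p. Evaluate φ at each world:
  a (successors {h}): φ is true.
  b (successors {d}): φ is false.
  c (successors {b, h}): φ is true.
  d (successors {f, h}): φ is true.
  e (successors {h}): φ is true.
  f (successors {c, g}): φ is false.
  g (successors {b, f, g}): φ is true.
  h (successors {f}): φ is true.
Detail at b (counterexample):
  At b: Box Box Dia p requires Box Dia p at every successor {d}.
    Box Dia p fails at d, so Box Box Dia p is false at b.
      At d: Box Dia p requires Dia p at every successor {f, h}.
        Dia p fails at h, so Box Dia p is false at d.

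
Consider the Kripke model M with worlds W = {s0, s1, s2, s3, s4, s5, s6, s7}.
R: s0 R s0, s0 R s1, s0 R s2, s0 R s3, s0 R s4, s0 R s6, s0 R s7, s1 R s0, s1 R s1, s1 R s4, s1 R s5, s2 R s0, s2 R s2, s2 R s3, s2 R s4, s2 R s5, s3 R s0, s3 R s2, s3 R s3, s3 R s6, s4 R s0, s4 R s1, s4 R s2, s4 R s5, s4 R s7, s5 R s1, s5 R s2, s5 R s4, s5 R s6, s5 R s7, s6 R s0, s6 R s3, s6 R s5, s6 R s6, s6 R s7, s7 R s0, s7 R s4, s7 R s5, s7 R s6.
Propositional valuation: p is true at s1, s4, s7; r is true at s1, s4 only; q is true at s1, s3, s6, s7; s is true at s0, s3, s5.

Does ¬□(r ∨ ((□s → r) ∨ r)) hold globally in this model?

Let φ = ¬□(r ∨ ((□s → r) ∨ r)). Evaluate φ at each world:
  s0 (successors {s0, s1, s2, s3, s4, s6, s7}): φ is false.
  s1 (successors {s0, s1, s4, s5}): φ is false.
  s2 (successors {s0, s2, s3, s4, s5}): φ is false.
  s3 (successors {s0, s2, s3, s6}): φ is false.
  s4 (successors {s0, s1, s2, s5, s7}): φ is false.
  s5 (successors {s1, s2, s4, s6, s7}): φ is false.
  s6 (successors {s0, s3, s5, s6, s7}): φ is false.
  s7 (successors {s0, s4, s5, s6}): φ is false.
Detail at s0 (counterexample):
  At s0: □(r ∨ ((□s → r) ∨ r)) is true, so ¬□(r ∨ ((□s → r) ∨ r)) is false.
    At s0: □(r ∨ ((□s → r) ∨ r)) requires r ∨ ((□s → r) ∨ r) at every successor {s0, s1, s2, s3, s4, s6, s7}.
      At s0: r ∨ ((□s → r) ∨ r) is true.
      At s1: r ∨ ((□s → r) ∨ r) is true.
      At s2: r ∨ ((□s → r) ∨ r) is true.
      At s3: r ∨ ((□s → r) ∨ r) is true.
      At s4: r ∨ ((□s → r) ∨ r) is true.
      At s6: r ∨ ((□s → r) ∨ r) is true.
      At s7: r ∨ ((□s → r) ∨ r) is true.
    So □(r ∨ ((□s → r) ∨ r)) is true at s0.

No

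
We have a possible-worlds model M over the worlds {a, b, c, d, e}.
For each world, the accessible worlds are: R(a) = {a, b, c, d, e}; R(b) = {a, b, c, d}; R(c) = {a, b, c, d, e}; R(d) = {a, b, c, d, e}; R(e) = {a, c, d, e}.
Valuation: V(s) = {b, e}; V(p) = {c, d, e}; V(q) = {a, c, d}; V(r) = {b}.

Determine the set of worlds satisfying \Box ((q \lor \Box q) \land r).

Recall that \Box ψ holds at a world iff ψ holds at every accessible world, and \Diamond ψ holds iff ψ holds at some accessible world.
Let φ = \Box ((q \lor \Box q) \land r). Evaluate φ at each world:
  a (successors {a, b, c, d, e}): φ is false.
  b (successors {a, b, c, d}): φ is false.
  c (successors {a, b, c, d, e}): φ is false.
  d (successors {a, b, c, d, e}): φ is false.
  e (successors {a, c, d, e}): φ is false.
For instance, at a:
  At a: \Box ((q \lor \Box q) \land r) requires (q \lor \Box q) \land r at every successor {a, b, c, d, e}.
    (q \lor \Box q) \land r fails at a, so \Box ((q \lor \Box q) \land r) is false at a.
      At a: q \lor \Box q is true, r is false, so (q \lor \Box q) \land r is false.
Satisfying worlds: none.

none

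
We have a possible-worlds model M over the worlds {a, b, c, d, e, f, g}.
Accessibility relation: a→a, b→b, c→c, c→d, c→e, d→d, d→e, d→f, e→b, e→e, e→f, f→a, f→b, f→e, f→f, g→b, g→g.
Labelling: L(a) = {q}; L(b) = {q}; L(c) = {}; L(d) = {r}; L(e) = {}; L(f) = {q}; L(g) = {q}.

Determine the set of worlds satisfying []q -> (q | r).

a, b, c, d, e, f, g

Let φ = []q -> (q | r). Evaluate φ at each world:
  a (successors {a}): φ is true.
  b (successors {b}): φ is true.
  c (successors {c, d, e}): φ is true.
  d (successors {d, e, f}): φ is true.
  e (successors {b, e, f}): φ is true.
  f (successors {a, b, e, f}): φ is true.
  g (successors {b, g}): φ is true.
For instance, at f:
  At f: []q is false, q | r is true, so []q -> (q | r) is true.
    At f: []q requires q at every successor {a, b, e, f}.
      q fails at e, so []q is false at f.
Satisfying worlds: {a, b, c, d, e, f, g}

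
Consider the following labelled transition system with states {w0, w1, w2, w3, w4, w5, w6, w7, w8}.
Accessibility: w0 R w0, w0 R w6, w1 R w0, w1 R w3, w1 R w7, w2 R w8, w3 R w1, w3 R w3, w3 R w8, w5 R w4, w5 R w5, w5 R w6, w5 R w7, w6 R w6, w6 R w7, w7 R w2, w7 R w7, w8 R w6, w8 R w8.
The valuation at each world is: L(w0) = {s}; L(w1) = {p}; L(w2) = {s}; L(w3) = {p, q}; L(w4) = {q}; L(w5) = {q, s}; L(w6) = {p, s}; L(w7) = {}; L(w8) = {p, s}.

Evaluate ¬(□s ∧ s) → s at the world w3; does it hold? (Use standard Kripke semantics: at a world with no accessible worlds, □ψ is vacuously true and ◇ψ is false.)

At w3: ¬(□s ∧ s) is true, s is false, so ¬(□s ∧ s) → s is false.
  At w3: □s ∧ s is false, so ¬(□s ∧ s) is true.
    At w3: □s is false, s is false, so □s ∧ s is false.
      At w3: □s requires s at every successor {w1, w3, w8}.
        s fails at w1, so □s is false at w3.

No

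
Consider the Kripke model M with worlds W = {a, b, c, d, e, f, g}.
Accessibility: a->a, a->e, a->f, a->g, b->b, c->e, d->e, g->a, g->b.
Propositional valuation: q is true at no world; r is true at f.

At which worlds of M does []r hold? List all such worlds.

e, f

Let φ = []r. Evaluate φ at each world:
  a (successors {a, e, f, g}): φ is false.
  b (successors {b}): φ is false.
  c (successors {e}): φ is false.
  d (successors {e}): φ is false.
  e (successors ∅): φ is true.
  f (successors ∅): φ is true.
  g (successors {a, b}): φ is false.
For instance, at g:
  At g: []r requires r at every successor {a, b}.
    r fails at a, so []r is false at g.
Satisfying worlds: {e, f}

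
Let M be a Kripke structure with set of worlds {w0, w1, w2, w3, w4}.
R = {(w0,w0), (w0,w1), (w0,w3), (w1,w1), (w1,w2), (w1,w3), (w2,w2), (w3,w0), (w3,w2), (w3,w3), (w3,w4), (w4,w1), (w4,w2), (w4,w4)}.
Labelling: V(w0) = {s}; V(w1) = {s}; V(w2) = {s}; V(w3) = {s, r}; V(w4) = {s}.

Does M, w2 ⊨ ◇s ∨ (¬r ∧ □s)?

Yes

Recall that □ψ holds at a world iff ψ holds at every accessible world, and ◇ψ holds iff ψ holds at some accessible world.
At w2: ◇s is true, ¬r ∧ □s is true, so ◇s ∨ (¬r ∧ □s) is true.
  At w2: ◇s requires s at some successor in {w2}.
    s holds at w2, so ◇s is true at w2.
  At w2: ¬r is true, □s is true, so ¬r ∧ □s is true.
    At w2: □s requires s at every successor {w2}.
      At w2: s is true.
    So □s is true at w2.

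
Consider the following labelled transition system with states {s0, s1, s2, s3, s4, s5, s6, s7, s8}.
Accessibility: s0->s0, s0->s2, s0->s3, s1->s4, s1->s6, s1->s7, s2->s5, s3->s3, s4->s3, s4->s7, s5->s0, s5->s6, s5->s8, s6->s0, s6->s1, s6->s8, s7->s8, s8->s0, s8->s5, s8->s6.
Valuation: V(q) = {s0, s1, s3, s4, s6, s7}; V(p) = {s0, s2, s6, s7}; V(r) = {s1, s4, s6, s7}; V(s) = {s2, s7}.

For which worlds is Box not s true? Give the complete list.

s2, s3, s5, s6, s7, s8

Let φ = Box not s. Evaluate φ at each world:
  s0 (successors {s0, s2, s3}): φ is false.
  s1 (successors {s4, s6, s7}): φ is false.
  s2 (successors {s5}): φ is true.
  s3 (successors {s3}): φ is true.
  s4 (successors {s3, s7}): φ is false.
  s5 (successors {s0, s6, s8}): φ is true.
  s6 (successors {s0, s1, s8}): φ is true.
  s7 (successors {s8}): φ is true.
  s8 (successors {s0, s5, s6}): φ is true.
For instance, at s7:
  At s7: Box not s requires not s at every successor {s8}.
    At s8: not s is true.
  So Box not s is true at s7.
Satisfying worlds: {s2, s3, s5, s6, s7, s8}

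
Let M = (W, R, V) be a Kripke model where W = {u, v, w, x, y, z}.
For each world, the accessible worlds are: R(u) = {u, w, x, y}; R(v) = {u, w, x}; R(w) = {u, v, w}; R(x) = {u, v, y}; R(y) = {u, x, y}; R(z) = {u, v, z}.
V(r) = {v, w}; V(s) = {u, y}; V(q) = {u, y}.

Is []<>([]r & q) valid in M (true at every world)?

No

Recall that []ψ holds at a world iff ψ holds at every accessible world, and <>ψ holds iff ψ holds at some accessible world.
Let φ = []<>([]r & q). Evaluate φ at each world:
  u (successors {u, w, x, y}): φ is false.
  v (successors {u, w, x}): φ is false.
  w (successors {u, v, w}): φ is false.
  x (successors {u, v, y}): φ is false.
  y (successors {u, x, y}): φ is false.
  z (successors {u, v, z}): φ is false.
Detail at u (counterexample):
  At u: []<>([]r & q) requires <>([]r & q) at every successor {u, w, x, y}.
    <>([]r & q) fails at u, so []<>([]r & q) is false at u.
      At u: <>([]r & q) requires []r & q at some successor in {u, w, x, y}.
        At u: []r & q is false.
        At w: []r & q is false.
        At x: []r & q is false.
        At y: []r & q is false.
      So <>([]r & q) is false at u.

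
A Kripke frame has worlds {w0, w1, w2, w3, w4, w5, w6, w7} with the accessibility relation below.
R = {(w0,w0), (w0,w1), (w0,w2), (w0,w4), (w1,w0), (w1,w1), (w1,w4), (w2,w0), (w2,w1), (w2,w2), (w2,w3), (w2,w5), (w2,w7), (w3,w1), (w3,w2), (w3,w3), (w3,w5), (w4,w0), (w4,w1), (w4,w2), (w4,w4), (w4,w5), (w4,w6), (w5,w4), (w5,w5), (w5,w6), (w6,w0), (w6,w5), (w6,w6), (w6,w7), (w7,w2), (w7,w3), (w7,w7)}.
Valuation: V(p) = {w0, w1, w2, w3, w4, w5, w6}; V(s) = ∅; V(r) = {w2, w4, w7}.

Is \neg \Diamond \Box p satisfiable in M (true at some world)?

Let φ = \neg \Diamond \Box p. Evaluate φ at each world:
  w0 (successors {w0, w1, w2, w4}): φ is false.
  w1 (successors {w0, w1, w4}): φ is false.
  w2 (successors {w0, w1, w2, w3, w5, w7}): φ is false.
  w3 (successors {w1, w2, w3, w5}): φ is false.
  w4 (successors {w0, w1, w2, w4, w5, w6}): φ is false.
  w5 (successors {w4, w5, w6}): φ is false.
  w6 (successors {w0, w5, w6, w7}): φ is false.
  w7 (successors {w2, w3, w7}): φ is false.
For instance, at w1:
  At w1: \Diamond \Box p is true, so \neg \Diamond \Box p is false.
    At w1: \Diamond \Box p requires \Box p at some successor in {w0, w1, w4}.
      \Box p holds at w0, so \Diamond \Box p is true at w1.

No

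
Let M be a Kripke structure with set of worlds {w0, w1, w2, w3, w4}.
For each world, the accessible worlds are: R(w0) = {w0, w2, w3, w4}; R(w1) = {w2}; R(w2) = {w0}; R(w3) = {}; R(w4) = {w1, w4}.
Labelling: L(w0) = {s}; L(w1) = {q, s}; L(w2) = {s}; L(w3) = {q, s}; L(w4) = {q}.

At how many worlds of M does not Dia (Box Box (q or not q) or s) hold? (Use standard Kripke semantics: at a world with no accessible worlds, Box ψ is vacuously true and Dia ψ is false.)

Let φ = not Dia (Box Box (q or not q) or s). Evaluate φ at each world:
  w0 (successors {w0, w2, w3, w4}): φ is false.
  w1 (successors {w2}): φ is false.
  w2 (successors {w0}): φ is false.
  w3 (successors ∅): φ is true.
  w4 (successors {w1, w4}): φ is false.
For instance, at w2:
  At w2: Dia (Box Box (q or not q) or s) is true, so not Dia (Box Box (q or not q) or s) is false.
    At w2: Dia (Box Box (q or not q) or s) requires Box Box (q or not q) or s at some successor in {w0}.
      Box Box (q or not q) or s holds at w0, so Dia (Box Box (q or not q) or s) is true at w2.
Satisfying worlds: {w3}

1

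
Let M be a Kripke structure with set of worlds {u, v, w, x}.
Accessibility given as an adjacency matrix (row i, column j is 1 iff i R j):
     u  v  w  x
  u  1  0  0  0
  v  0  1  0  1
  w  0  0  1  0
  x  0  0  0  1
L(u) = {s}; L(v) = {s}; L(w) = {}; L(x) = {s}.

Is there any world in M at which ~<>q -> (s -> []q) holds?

Yes

Recall that []ψ holds at a world iff ψ holds at every accessible world, and <>ψ holds iff ψ holds at some accessible world.
Let φ = ~<>q -> (s -> []q). Evaluate φ at each world:
  u (successors {u}): φ is false.
  v (successors {v, x}): φ is false.
  w (successors {w}): φ is true.
  x (successors {x}): φ is false.
Detail at w (witness):
  At w: ~<>q is true, s -> []q is true, so ~<>q -> (s -> []q) is true.
    At w: <>q is false, so ~<>q is true.
      At w: <>q requires q at some successor in {w}.
        At w: q is false.
      So <>q is false at w.
    At w: s is false, []q is false, so s -> []q is true.
      At w: []q requires q at every successor {w}.
        q fails at w, so []q is false at w.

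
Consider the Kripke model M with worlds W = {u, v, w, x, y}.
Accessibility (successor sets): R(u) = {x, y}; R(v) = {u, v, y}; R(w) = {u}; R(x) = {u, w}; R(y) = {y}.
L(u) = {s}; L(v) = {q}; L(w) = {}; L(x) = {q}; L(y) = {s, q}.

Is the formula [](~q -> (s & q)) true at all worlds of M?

Let φ = [](~q -> (s & q)). Evaluate φ at each world:
  u (successors {x, y}): φ is true.
  v (successors {u, v, y}): φ is false.
  w (successors {u}): φ is false.
  x (successors {u, w}): φ is false.
  y (successors {y}): φ is true.
Detail at v (counterexample):
  At v: [](~q -> (s & q)) requires ~q -> (s & q) at every successor {u, v, y}.
    ~q -> (s & q) fails at u, so [](~q -> (s & q)) is false at v.

No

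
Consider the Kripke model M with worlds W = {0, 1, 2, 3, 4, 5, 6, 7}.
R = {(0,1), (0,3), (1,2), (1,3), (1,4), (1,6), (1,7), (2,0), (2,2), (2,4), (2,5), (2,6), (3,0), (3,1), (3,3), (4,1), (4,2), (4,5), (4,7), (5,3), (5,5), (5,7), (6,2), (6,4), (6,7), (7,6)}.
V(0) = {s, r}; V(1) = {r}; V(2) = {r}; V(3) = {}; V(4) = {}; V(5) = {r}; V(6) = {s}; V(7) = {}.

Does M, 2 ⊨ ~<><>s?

At 2: <><>s is true, so ~<><>s is false.
  At 2: <><>s requires <>s at some successor in {0, 2, 4, 5, 6}.
    <>s holds at 2, so <><>s is true at 2.
      At 2: <>s requires s at some successor in {0, 2, 4, 5, 6}.
        s holds at 0, so <>s is true at 2.

No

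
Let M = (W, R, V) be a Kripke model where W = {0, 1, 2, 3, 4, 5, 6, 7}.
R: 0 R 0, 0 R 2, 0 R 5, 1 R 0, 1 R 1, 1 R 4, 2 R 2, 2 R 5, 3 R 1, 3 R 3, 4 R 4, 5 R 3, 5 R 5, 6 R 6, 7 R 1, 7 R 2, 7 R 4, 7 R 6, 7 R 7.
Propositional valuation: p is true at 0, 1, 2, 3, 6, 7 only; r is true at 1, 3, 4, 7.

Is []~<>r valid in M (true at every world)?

Let φ = []~<>r. Evaluate φ at each world:
  0 (successors {0, 2, 5}): φ is false.
  1 (successors {0, 1, 4}): φ is false.
  2 (successors {2, 5}): φ is false.
  3 (successors {1, 3}): φ is false.
  4 (successors {4}): φ is false.
  5 (successors {3, 5}): φ is false.
  6 (successors {6}): φ is true.
  7 (successors {1, 2, 4, 6, 7}): φ is false.
Detail at 0 (counterexample):
  At 0: []~<>r requires ~<>r at every successor {0, 2, 5}.
    ~<>r fails at 5, so []~<>r is false at 0.
      At 5: <>r is true, so ~<>r is false.

No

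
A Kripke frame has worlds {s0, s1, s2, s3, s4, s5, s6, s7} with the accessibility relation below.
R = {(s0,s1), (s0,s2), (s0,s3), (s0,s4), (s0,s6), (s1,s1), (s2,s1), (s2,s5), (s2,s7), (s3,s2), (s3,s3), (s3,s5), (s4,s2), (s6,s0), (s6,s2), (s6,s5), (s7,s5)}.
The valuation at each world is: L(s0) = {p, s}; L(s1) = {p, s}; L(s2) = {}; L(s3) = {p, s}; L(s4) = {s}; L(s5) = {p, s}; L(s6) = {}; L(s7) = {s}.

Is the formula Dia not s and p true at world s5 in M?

No

At s5: Dia not s is false, p is true, so Dia not s and p is false.
  At s5: no accessible worlds, so Dia not s is false.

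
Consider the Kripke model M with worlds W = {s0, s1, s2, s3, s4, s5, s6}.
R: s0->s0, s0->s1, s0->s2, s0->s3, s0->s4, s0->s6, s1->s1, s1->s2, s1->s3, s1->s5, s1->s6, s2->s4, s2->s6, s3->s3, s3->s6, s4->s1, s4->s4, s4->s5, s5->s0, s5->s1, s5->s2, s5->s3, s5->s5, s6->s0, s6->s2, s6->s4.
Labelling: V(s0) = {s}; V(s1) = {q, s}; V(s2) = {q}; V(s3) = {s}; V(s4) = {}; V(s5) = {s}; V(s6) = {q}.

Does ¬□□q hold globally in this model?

Yes

Let φ = ¬□□q. Evaluate φ at each world:
  s0 (successors {s0, s1, s2, s3, s4, s6}): φ is true.
  s1 (successors {s1, s2, s3, s5, s6}): φ is true.
  s2 (successors {s4, s6}): φ is true.
  s3 (successors {s3, s6}): φ is true.
  s4 (successors {s1, s4, s5}): φ is true.
  s5 (successors {s0, s1, s2, s3, s5}): φ is true.
  s6 (successors {s0, s2, s4}): φ is true.
For instance, at s5:
  At s5: □□q is false, so ¬□□q is true.
    At s5: □□q requires □q at every successor {s0, s1, s2, s3, s5}.
      □q fails at s0, so □□q is false at s5.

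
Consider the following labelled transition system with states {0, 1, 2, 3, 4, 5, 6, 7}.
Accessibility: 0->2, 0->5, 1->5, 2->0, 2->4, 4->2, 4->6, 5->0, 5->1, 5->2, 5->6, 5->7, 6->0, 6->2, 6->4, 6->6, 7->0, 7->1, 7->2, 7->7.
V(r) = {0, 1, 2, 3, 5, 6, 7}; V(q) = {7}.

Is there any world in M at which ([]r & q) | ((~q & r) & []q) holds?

Let φ = ([]r & q) | ((~q & r) & []q). Evaluate φ at each world:
  0 (successors {2, 5}): φ is false.
  1 (successors {5}): φ is false.
  2 (successors {0, 4}): φ is false.
  3 (successors ∅): φ is true.
  4 (successors {2, 6}): φ is false.
  5 (successors {0, 1, 2, 6, 7}): φ is false.
  6 (successors {0, 2, 4, 6}): φ is false.
  7 (successors {0, 1, 2, 7}): φ is true.
Detail at 3 (witness):
  At 3: []r & q is false, (~q & r) & []q is true, so ([]r & q) | ((~q & r) & []q) is true.
    At 3: []r is true, q is false, so []r & q is false.
      At 3: no accessible worlds, so []r holds vacuously.
    At 3: ~q & r is true, []q is true, so (~q & r) & []q is true.
      At 3: no accessible worlds, so []q holds vacuously.

Yes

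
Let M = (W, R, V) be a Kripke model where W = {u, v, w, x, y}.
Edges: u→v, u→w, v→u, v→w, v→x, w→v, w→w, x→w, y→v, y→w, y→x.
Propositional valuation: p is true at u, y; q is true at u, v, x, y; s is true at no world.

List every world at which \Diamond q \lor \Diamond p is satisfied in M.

u, v, w, y

Let φ = \Diamond q \lor \Diamond p. Evaluate φ at each world:
  u (successors {v, w}): φ is true.
  v (successors {u, w, x}): φ is true.
  w (successors {v, w}): φ is true.
  x (successors {w}): φ is false.
  y (successors {v, w, x}): φ is true.
For instance, at u:
  At u: \Diamond q is true, \Diamond p is false, so \Diamond q \lor \Diamond p is true.
    At u: \Diamond q requires q at some successor in {v, w}.
      q holds at v, so \Diamond q is true at u.
    At u: \Diamond p requires p at some successor in {v, w}.
      At v: p is false.
      At w: p is false.
    So \Diamond p is false at u.
Satisfying worlds: {u, v, w, y}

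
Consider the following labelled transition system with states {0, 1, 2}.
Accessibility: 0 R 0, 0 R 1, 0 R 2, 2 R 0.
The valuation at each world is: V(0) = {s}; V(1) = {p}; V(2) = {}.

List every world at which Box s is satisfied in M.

1, 2

Recall that Box ψ holds at a world iff ψ holds at every accessible world, and Dia ψ holds iff ψ holds at some accessible world.
Let φ = Box s. Evaluate φ at each world:
  0 (successors {0, 1, 2}): φ is false.
  1 (successors ∅): φ is true.
  2 (successors {0}): φ is true.
For instance, at 0:
  At 0: Box s requires s at every successor {0, 1, 2}.
    s fails at 1, so Box s is false at 0.
Satisfying worlds: {1, 2}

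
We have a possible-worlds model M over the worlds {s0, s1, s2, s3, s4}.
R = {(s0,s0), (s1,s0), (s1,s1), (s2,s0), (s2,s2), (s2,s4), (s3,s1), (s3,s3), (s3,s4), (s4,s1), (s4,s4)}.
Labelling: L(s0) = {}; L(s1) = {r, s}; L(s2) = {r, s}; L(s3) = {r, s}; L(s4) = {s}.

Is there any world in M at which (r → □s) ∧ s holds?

Recall that □ψ holds at a world iff ψ holds at every accessible world, and ◇ψ holds iff ψ holds at some accessible world.
Let φ = (r → □s) ∧ s. Evaluate φ at each world:
  s0 (successors {s0}): φ is false.
  s1 (successors {s0, s1}): φ is false.
  s2 (successors {s0, s2, s4}): φ is false.
  s3 (successors {s1, s3, s4}): φ is true.
  s4 (successors {s1, s4}): φ is true.
Detail at s3 (witness):
  At s3: r → □s is true, s is true, so (r → □s) ∧ s is true.
    At s3: r is true, □s is true, so r → □s is true.
      At s3: □s requires s at every successor {s1, s3, s4}.
        At s1: s is true.
        At s3: s is true.
        At s4: s is true.
      So □s is true at s3.

Yes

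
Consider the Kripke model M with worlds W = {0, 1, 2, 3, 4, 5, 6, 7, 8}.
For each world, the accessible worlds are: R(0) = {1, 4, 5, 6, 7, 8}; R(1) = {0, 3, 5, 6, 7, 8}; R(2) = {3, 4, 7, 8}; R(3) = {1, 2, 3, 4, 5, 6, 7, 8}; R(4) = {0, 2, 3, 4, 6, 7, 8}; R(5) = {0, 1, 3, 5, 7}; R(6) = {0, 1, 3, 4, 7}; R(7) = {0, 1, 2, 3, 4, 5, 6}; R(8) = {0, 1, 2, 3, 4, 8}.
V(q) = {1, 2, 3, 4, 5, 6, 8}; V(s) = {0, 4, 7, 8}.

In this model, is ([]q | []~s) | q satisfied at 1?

At 1: []q | []~s is false, q is true, so ([]q | []~s) | q is true.
  At 1: []q is false, []~s is false, so []q | []~s is false.
    At 1: []q requires q at every successor {0, 3, 5, 6, 7, 8}.
      q fails at 0, so []q is false at 1.
    At 1: []~s requires ~s at every successor {0, 3, 5, 6, 7, 8}.
      ~s fails at 0, so []~s is false at 1.

Yes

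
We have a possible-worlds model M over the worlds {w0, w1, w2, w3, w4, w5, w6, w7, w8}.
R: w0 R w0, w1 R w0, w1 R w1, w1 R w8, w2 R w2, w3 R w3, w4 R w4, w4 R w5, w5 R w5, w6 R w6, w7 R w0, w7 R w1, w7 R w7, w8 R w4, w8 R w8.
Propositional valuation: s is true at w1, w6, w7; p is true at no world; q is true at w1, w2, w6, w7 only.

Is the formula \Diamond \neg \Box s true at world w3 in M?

At w3: \Diamond \neg \Box s requires \neg \Box s at some successor in {w3}.
  \neg \Box s holds at w3, so \Diamond \neg \Box s is true at w3.
    At w3: \Box s is false, so \neg \Box s is true.
      At w3: \Box s requires s at every successor {w3}.
        s fails at w3, so \Box s is false at w3.

Yes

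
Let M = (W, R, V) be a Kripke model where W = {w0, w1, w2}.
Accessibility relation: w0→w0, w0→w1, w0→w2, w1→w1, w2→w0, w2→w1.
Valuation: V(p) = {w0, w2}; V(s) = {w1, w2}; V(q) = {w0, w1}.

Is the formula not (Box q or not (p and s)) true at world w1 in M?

No

At w1: Box q or not (p and s) is true, so not (Box q or not (p and s)) is false.
  At w1: Box q is true, not (p and s) is true, so Box q or not (p and s) is true.
    At w1: Box q requires q at every successor {w1}.
      At w1: q is true.
    So Box q is true at w1.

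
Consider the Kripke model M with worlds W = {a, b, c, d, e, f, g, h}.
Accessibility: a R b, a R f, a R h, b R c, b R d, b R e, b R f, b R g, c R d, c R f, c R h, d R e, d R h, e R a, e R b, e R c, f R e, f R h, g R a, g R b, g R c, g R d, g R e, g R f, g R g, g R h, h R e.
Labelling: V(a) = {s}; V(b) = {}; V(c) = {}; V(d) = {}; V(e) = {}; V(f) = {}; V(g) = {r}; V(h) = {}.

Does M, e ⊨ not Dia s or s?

Recall that Dia ψ holds at a world iff ψ holds at some accessible world.
At e: not Dia s is false, s is false, so not Dia s or s is false.
  At e: Dia s is true, so not Dia s is false.
    At e: Dia s requires s at some successor in {a, b, c}.
      s holds at a, so Dia s is true at e.

No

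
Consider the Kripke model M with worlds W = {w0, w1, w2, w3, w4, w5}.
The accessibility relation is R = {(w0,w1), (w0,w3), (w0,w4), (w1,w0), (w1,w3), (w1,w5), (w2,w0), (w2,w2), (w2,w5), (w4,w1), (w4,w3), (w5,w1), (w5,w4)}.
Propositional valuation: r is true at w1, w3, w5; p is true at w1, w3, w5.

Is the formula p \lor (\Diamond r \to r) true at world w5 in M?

Yes

At w5: p is true, \Diamond r \to r is true, so p \lor (\Diamond r \to r) is true.
  At w5: \Diamond r is true, r is true, so \Diamond r \to r is true.
    At w5: \Diamond r requires r at some successor in {w1, w4}.
      r holds at w1, so \Diamond r is true at w5.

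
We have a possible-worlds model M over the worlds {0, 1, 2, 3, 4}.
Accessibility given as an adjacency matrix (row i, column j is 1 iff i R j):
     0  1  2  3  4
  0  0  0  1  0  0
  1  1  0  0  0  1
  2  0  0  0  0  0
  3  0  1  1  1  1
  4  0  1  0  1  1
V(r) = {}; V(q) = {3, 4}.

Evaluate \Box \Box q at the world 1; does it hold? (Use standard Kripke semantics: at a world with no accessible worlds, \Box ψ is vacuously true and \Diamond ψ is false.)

At 1: \Box \Box q requires \Box q at every successor {0, 4}.
  \Box q fails at 0, so \Box \Box q is false at 1.
    At 0: \Box q requires q at every successor {2}.
      q fails at 2, so \Box q is false at 0.

No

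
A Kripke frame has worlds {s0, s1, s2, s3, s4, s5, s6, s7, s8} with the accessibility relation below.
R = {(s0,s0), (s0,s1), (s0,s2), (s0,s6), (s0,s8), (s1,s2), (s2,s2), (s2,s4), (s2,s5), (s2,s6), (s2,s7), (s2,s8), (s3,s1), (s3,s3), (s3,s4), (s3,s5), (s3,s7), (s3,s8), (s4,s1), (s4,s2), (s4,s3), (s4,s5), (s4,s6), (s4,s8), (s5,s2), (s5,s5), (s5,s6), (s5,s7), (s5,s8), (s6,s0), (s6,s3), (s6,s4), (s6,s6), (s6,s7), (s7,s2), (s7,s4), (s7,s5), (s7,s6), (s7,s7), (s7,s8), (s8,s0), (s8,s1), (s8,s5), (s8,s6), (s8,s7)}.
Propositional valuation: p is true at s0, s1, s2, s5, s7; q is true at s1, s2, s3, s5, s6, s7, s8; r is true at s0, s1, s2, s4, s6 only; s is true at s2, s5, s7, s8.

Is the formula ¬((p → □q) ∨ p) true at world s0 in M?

No

Recall that □ψ holds at a world iff ψ holds at every accessible world, and ◇ψ holds iff ψ holds at some accessible world.
At s0: (p → □q) ∨ p is true, so ¬((p → □q) ∨ p) is false.
  At s0: p → □q is false, p is true, so (p → □q) ∨ p is true.
    At s0: p is true, □q is false, so p → □q is false.
      At s0: □q requires q at every successor {s0, s1, s2, s6, s8}.
        q fails at s0, so □q is false at s0.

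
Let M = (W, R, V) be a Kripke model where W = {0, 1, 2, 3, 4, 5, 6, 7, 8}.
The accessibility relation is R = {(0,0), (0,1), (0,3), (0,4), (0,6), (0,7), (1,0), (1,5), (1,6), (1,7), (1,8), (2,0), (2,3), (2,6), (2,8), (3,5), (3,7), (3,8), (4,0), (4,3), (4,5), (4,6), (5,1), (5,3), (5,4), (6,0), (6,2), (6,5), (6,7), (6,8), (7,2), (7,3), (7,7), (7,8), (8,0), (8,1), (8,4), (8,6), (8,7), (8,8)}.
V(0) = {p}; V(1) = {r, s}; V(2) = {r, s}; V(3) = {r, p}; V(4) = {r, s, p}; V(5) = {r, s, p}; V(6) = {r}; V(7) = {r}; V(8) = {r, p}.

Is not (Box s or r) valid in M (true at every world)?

No

Let φ = not (Box s or r). Evaluate φ at each world:
  0 (successors {0, 1, 3, 4, 6, 7}): φ is true.
  1 (successors {0, 5, 6, 7, 8}): φ is false.
  2 (successors {0, 3, 6, 8}): φ is false.
  3 (successors {5, 7, 8}): φ is false.
  4 (successors {0, 3, 5, 6}): φ is false.
  5 (successors {1, 3, 4}): φ is false.
  6 (successors {0, 2, 5, 7, 8}): φ is false.
  7 (successors {2, 3, 7, 8}): φ is false.
  8 (successors {0, 1, 4, 6, 7, 8}): φ is false.
Detail at 1 (counterexample):
  At 1: Box s or r is true, so not (Box s or r) is false.
    At 1: Box s is false, r is true, so Box s or r is true.
      At 1: Box s requires s at every successor {0, 5, 6, 7, 8}.
        s fails at 0, so Box s is false at 1.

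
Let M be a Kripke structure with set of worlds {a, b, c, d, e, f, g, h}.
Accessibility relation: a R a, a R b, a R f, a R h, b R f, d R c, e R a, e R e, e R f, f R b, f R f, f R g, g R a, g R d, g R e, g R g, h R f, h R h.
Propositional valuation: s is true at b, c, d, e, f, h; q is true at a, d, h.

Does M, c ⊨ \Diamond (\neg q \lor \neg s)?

Recall that \Diamond ψ holds at a world iff ψ holds at some accessible world.
At c: no accessible worlds, so \Diamond (\neg q \lor \neg s) is false.

No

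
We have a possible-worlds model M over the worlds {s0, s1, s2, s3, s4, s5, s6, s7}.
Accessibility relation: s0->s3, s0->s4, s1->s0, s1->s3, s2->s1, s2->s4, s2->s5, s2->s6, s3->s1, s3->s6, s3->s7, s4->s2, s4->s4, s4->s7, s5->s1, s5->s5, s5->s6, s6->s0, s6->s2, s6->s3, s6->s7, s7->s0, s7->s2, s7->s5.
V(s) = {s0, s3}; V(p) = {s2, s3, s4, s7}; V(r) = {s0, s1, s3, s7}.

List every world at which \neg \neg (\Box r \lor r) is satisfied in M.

Let φ = \neg \neg (\Box r \lor r). Evaluate φ at each world:
  s0 (successors {s3, s4}): φ is true.
  s1 (successors {s0, s3}): φ is true.
  s2 (successors {s1, s4, s5, s6}): φ is false.
  s3 (successors {s1, s6, s7}): φ is true.
  s4 (successors {s2, s4, s7}): φ is false.
  s5 (successors {s1, s5, s6}): φ is false.
  s6 (successors {s0, s2, s3, s7}): φ is false.
  s7 (successors {s0, s2, s5}): φ is true.
For instance, at s6:
  At s6: \neg (\Box r \lor r) is true, so \neg \neg (\Box r \lor r) is false.
    At s6: \Box r \lor r is false, so \neg (\Box r \lor r) is true.
      At s6: \Box r is false, r is false, so \Box r \lor r is false.
Satisfying worlds: {s0, s1, s3, s7}

s0, s1, s3, s7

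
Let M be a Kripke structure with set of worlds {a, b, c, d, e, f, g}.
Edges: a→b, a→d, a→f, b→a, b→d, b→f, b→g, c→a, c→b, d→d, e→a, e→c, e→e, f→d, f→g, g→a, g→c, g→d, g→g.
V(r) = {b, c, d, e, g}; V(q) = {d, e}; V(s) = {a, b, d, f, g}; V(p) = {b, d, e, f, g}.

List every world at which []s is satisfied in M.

Recall that []ψ holds at a world iff ψ holds at every accessible world, and <>ψ holds iff ψ holds at some accessible world.
Let φ = []s. Evaluate φ at each world:
  a (successors {b, d, f}): φ is true.
  b (successors {a, d, f, g}): φ is true.
  c (successors {a, b}): φ is true.
  d (successors {d}): φ is true.
  e (successors {a, c, e}): φ is false.
  f (successors {d, g}): φ is true.
  g (successors {a, c, d, g}): φ is false.
For instance, at b:
  At b: []s requires s at every successor {a, d, f, g}.
    At a: s is true.
    At d: s is true.
    At f: s is true.
    At g: s is true.
  So []s is true at b.
Satisfying worlds: {a, b, c, d, f}

a, b, c, d, f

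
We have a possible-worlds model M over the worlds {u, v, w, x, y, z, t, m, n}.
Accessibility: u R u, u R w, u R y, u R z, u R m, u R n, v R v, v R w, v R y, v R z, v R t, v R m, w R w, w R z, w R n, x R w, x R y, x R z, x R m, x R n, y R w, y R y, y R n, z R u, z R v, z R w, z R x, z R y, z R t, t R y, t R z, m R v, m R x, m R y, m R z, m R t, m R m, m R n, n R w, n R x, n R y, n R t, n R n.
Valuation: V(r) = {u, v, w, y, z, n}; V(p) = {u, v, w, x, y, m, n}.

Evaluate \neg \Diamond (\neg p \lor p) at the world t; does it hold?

Recall that \Diamond ψ holds at a world iff ψ holds at some accessible world.
At t: \Diamond (\neg p \lor p) is true, so \neg \Diamond (\neg p \lor p) is false.
  At t: \Diamond (\neg p \lor p) requires \neg p \lor p at some successor in {y, z}.
    \neg p \lor p holds at y, so \Diamond (\neg p \lor p) is true at t.

No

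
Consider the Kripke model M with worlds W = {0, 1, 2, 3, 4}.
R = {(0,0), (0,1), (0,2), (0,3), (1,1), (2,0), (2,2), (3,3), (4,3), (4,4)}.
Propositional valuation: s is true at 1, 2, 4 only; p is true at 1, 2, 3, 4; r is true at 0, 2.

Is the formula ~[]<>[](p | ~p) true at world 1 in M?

At 1: []<>[](p | ~p) is true, so ~[]<>[](p | ~p) is false.
  At 1: []<>[](p | ~p) requires <>[](p | ~p) at every successor {1}.
      At 1: <>[](p | ~p) requires [](p | ~p) at some successor in {1}.
        [](p | ~p) holds at 1, so <>[](p | ~p) is true at 1.
  So []<>[](p | ~p) is true at 1.

No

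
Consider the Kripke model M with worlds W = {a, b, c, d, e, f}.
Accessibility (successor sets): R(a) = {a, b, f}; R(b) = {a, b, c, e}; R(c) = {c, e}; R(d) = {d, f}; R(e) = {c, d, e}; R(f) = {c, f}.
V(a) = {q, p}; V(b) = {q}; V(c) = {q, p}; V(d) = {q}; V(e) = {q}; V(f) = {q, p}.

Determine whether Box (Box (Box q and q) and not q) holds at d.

No

At d: Box (Box (Box q and q) and not q) requires Box (Box q and q) and not q at every successor {d, f}.
  Box (Box q and q) and not q fails at d, so Box (Box (Box q and q) and not q) is false at d.
    At d: Box (Box q and q) is true, not q is false, so Box (Box q and q) and not q is false.
      At d: Box (Box q and q) requires Box q and q at every successor {d, f}.
        At d: Box q and q is true.
        At f: Box q and q is true.
      So Box (Box q and q) is true at d.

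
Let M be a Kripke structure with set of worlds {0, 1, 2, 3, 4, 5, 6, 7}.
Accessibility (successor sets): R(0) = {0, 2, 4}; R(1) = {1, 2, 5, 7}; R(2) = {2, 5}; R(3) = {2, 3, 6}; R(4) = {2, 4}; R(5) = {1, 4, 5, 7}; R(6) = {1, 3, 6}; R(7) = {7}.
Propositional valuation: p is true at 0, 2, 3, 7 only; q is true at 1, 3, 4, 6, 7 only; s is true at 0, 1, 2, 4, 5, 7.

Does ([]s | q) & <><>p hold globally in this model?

Yes

Let φ = ([]s | q) & <><>p. Evaluate φ at each world:
  0 (successors {0, 2, 4}): φ is true.
  1 (successors {1, 2, 5, 7}): φ is true.
  2 (successors {2, 5}): φ is true.
  3 (successors {2, 3, 6}): φ is true.
  4 (successors {2, 4}): φ is true.
  5 (successors {1, 4, 5, 7}): φ is true.
  6 (successors {1, 3, 6}): φ is true.
  7 (successors {7}): φ is true.
For instance, at 3:
  At 3: []s | q is true, <><>p is true, so ([]s | q) & <><>p is true.
    At 3: []s is false, q is true, so []s | q is true.
      At 3: []s requires s at every successor {2, 3, 6}.
        s fails at 3, so []s is false at 3.
    At 3: <><>p requires <>p at some successor in {2, 3, 6}.
      <>p holds at 2, so <><>p is true at 3.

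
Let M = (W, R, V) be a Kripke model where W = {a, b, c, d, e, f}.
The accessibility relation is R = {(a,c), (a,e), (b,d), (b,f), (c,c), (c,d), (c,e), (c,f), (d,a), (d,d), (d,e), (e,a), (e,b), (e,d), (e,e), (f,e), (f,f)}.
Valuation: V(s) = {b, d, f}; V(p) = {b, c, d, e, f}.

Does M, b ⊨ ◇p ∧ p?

Recall that ◇ψ holds at a world iff ψ holds at some accessible world.
At b: ◇p is true, p is true, so ◇p ∧ p is true.
  At b: ◇p requires p at some successor in {d, f}.
    p holds at d, so ◇p is true at b.

Yes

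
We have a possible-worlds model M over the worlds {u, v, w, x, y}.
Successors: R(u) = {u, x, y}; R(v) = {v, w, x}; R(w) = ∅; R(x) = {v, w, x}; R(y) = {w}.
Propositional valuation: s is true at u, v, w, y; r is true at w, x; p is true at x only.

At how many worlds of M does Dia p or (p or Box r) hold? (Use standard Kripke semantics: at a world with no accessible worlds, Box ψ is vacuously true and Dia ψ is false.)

Let φ = Dia p or (p or Box r). Evaluate φ at each world:
  u (successors {u, x, y}): φ is true.
  v (successors {v, w, x}): φ is true.
  w (successors ∅): φ is true.
  x (successors {v, w, x}): φ is true.
  y (successors {w}): φ is true.
For instance, at v:
  At v: Dia p is true, p or Box r is false, so Dia p or (p or Box r) is true.
    At v: Dia p requires p at some successor in {v, w, x}.
      p holds at x, so Dia p is true at v.
    At v: p is false, Box r is false, so p or Box r is false.
      At v: Box r requires r at every successor {v, w, x}.
        r fails at v, so Box r is false at v.
Satisfying worlds: {u, v, w, x, y}

5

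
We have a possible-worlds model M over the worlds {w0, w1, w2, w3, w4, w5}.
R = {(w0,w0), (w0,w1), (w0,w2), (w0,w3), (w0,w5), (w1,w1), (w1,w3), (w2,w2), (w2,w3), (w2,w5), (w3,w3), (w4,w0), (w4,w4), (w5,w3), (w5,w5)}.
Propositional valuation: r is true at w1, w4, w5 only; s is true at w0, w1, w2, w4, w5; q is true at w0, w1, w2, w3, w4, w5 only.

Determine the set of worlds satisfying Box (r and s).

none

Let φ = Box (r and s). Evaluate φ at each world:
  w0 (successors {w0, w1, w2, w3, w5}): φ is false.
  w1 (successors {w1, w3}): φ is false.
  w2 (successors {w2, w3, w5}): φ is false.
  w3 (successors {w3}): φ is false.
  w4 (successors {w0, w4}): φ is false.
  w5 (successors {w3, w5}): φ is false.
For instance, at w0:
  At w0: Box (r and s) requires r and s at every successor {w0, w1, w2, w3, w5}.
    r and s fails at w0, so Box (r and s) is false at w0.
Satisfying worlds: none.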